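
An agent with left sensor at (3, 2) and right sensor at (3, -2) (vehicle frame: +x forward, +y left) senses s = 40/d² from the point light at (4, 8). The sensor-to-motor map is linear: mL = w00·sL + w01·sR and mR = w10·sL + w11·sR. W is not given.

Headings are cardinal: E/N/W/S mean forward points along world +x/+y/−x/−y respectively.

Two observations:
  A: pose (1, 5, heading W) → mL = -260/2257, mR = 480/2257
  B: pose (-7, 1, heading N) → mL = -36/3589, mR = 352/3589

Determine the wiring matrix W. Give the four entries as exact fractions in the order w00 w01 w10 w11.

-1 1/2 -1/2 1/2

obs A: pose=(1,5,W) → sL=40/61, sR=40/37, mL=-260/2257, mR=480/2257
obs B: pose=(-7,1,N) → sL=8/37, sR=40/97, mL=-36/3589, mR=352/3589
sensor matrix S = [[40/61, 40/37], [8/37, 40/97]]; det S = 296960/8100373
solve [mL_A; mL_B] = S·[w00; w01] and [mR_A; mR_B] = S·[w10; w11]:
  w00 = -1, w01 = 1/2, w10 = -1/2, w11 = 1/2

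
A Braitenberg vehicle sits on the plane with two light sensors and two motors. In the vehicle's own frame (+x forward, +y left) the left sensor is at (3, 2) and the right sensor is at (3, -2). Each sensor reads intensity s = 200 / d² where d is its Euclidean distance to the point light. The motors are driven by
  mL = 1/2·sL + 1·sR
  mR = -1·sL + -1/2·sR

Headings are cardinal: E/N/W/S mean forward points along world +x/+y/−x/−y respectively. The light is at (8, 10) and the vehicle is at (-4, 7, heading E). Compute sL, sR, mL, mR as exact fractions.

100/41 100/53 6750/2173 -7350/2173

left sensor world pos  = (-1, 9); dL² = 82
right sensor world pos = (-1, 5); dR² = 106
sL = 200/82 = 100/41
sR = 200/106 = 100/53
mL = 1/2·sL + 1·sR = 6750/2173
mR = -1·sL + -1/2·sR = -7350/2173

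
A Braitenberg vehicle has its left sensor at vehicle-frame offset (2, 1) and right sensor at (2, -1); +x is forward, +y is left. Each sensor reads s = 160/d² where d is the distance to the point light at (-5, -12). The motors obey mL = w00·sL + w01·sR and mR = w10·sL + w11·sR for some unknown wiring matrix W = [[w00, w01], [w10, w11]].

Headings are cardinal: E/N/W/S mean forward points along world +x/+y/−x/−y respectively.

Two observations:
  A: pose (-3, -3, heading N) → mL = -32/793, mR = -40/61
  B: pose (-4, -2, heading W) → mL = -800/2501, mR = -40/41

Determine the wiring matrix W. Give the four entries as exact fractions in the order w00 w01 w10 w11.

obs A: pose=(-3,-3,N) → sL=80/61, sR=16/13, mL=-32/793, mR=-40/61
obs B: pose=(-4,-2,W) → sL=80/41, sR=80/61, mL=-800/2501, mR=-40/41
sensor matrix S = [[80/61, 16/13], [80/41, 80/61]]; det S = -1351680/1983293
solve [mL_A; mL_B] = S·[w00; w01] and [mR_A; mR_B] = S·[w10; w11]:
  w00 = -1/2, w01 = 1/2, w10 = -1/2, w11 = 0

-1/2 1/2 -1/2 0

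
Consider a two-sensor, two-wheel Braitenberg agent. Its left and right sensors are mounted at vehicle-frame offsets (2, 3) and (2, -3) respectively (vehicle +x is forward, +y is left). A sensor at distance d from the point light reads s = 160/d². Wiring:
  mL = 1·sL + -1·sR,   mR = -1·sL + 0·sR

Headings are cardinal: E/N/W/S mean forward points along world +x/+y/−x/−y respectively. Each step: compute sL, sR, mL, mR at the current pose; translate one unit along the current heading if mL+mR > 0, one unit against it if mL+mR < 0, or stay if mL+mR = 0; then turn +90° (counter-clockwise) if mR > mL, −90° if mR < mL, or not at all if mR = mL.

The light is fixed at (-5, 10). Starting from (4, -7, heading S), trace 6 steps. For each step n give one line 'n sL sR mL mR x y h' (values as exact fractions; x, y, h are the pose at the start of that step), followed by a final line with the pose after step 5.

n=0: pose=(4,-7,S); sL=32/101, sR=160/397; mL=-3456/40097, mR=-32/101; mL+mR=-160/397 → advance -1; mR−mL=-9248/40097 → turn -1·90°
n=1: pose=(4,-6,W); sL=16/41, sR=80/109; mL=-1536/4469, mR=-16/41; mL+mR=-80/109 → advance -1; mR−mL=-208/4469 → turn -1·90°
n=2: pose=(5,-6,N); sL=32/49, sR=32/73; mL=768/3577, mR=-32/49; mL+mR=-32/73 → advance -1; mR−mL=-3104/3577 → turn -1·90°
n=3: pose=(5,-7,E); sL=8/17, sR=5/17; mL=3/17, mR=-8/17; mL+mR=-5/17 → advance -1; mR−mL=-11/17 → turn -1·90°
n=4: pose=(4,-7,S); sL=32/101, sR=160/397; mL=-3456/40097, mR=-32/101; mL+mR=-160/397 → advance -1; mR−mL=-9248/40097 → turn -1·90°
n=5: pose=(4,-6,W); sL=16/41, sR=80/109; mL=-1536/4469, mR=-16/41; mL+mR=-80/109 → advance -1; mR−mL=-208/4469 → turn -1·90°

0 32/101 160/397 -3456/40097 -32/101 4 -7 S
1 16/41 80/109 -1536/4469 -16/41 4 -6 W
2 32/49 32/73 768/3577 -32/49 5 -6 N
3 8/17 5/17 3/17 -8/17 5 -7 E
4 32/101 160/397 -3456/40097 -32/101 4 -7 S
5 16/41 80/109 -1536/4469 -16/41 4 -6 W
final 5 -6 N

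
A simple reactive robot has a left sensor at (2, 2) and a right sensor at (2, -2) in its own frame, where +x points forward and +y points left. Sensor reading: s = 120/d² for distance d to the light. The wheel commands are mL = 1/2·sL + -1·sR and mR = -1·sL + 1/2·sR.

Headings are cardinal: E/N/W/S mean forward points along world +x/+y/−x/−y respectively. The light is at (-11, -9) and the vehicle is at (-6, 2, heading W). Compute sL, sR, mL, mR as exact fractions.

4/3 60/89 -2/267 -266/267

left sensor world pos  = (-8, 0); dL² = 90
right sensor world pos = (-8, 4); dR² = 178
sL = 120/90 = 4/3
sR = 120/178 = 60/89
mL = 1/2·sL + -1·sR = -2/267
mR = -1·sL + 1/2·sR = -266/267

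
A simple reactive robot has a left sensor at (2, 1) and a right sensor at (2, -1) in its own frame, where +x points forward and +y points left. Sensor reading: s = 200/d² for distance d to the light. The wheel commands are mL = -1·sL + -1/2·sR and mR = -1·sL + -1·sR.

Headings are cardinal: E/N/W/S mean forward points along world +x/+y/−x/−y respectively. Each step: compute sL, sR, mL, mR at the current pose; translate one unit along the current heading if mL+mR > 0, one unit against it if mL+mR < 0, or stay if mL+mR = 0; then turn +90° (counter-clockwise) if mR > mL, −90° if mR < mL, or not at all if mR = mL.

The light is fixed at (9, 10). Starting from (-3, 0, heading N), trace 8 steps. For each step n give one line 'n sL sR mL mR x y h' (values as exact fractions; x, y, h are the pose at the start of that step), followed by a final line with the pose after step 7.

0 200/233 40/37 -12060/8621 -16720/8621 -3 0 N
1 1 50/61 -86/61 -111/61 -3 -1 E
2 200/313 40/73 -20860/22849 -27120/22849 -4 -1 S
3 100/173 100/153 -23950/26469 -32600/26469 -4 0 W
4 200/233 40/37 -12060/8621 -16720/8621 -3 0 N
5 1 50/61 -86/61 -111/61 -3 -1 E
6 200/313 40/73 -20860/22849 -27120/22849 -4 -1 S
7 100/173 100/153 -23950/26469 -32600/26469 -4 0 W
final -3 0 N

n=0: pose=(-3,0,N); sL=200/233, sR=40/37; mL=-12060/8621, mR=-16720/8621; mL+mR=-28780/8621 → advance -1; mR−mL=-20/37 → turn -1·90°
n=1: pose=(-3,-1,E); sL=1, sR=50/61; mL=-86/61, mR=-111/61; mL+mR=-197/61 → advance -1; mR−mL=-25/61 → turn -1·90°
n=2: pose=(-4,-1,S); sL=200/313, sR=40/73; mL=-20860/22849, mR=-27120/22849; mL+mR=-47980/22849 → advance -1; mR−mL=-20/73 → turn -1·90°
n=3: pose=(-4,0,W); sL=100/173, sR=100/153; mL=-23950/26469, mR=-32600/26469; mL+mR=-18850/8823 → advance -1; mR−mL=-50/153 → turn -1·90°
n=4: pose=(-3,0,N); sL=200/233, sR=40/37; mL=-12060/8621, mR=-16720/8621; mL+mR=-28780/8621 → advance -1; mR−mL=-20/37 → turn -1·90°
n=5: pose=(-3,-1,E); sL=1, sR=50/61; mL=-86/61, mR=-111/61; mL+mR=-197/61 → advance -1; mR−mL=-25/61 → turn -1·90°
n=6: pose=(-4,-1,S); sL=200/313, sR=40/73; mL=-20860/22849, mR=-27120/22849; mL+mR=-47980/22849 → advance -1; mR−mL=-20/73 → turn -1·90°
n=7: pose=(-4,0,W); sL=100/173, sR=100/153; mL=-23950/26469, mR=-32600/26469; mL+mR=-18850/8823 → advance -1; mR−mL=-50/153 → turn -1·90°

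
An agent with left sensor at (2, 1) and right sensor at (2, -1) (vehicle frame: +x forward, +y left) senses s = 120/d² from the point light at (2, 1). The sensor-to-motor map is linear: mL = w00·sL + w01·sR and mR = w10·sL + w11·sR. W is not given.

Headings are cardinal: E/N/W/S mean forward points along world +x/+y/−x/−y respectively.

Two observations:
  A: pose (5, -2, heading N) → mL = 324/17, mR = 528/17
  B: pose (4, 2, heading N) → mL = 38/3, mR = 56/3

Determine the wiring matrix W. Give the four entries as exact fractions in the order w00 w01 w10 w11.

obs A: pose=(5,-2,N) → sL=24, sR=120/17, mL=324/17, mR=528/17
obs B: pose=(4,2,N) → sL=12, sR=20/3, mL=38/3, mR=56/3
sensor matrix S = [[24, 120/17], [12, 20/3]]; det S = 1280/17
solve [mL_A; mL_B] = S·[w00; w01] and [mR_A; mR_B] = S·[w10; w11]:
  w00 = 1/2, w01 = 1, w10 = 1, w11 = 1

1/2 1 1 1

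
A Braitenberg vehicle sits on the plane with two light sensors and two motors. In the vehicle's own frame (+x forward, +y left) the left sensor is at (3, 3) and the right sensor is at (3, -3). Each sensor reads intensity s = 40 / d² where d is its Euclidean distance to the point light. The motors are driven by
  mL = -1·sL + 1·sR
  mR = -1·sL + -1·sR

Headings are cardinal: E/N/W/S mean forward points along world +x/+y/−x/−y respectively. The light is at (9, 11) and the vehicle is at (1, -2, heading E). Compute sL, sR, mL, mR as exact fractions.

left sensor world pos  = (4, 1); dL² = 125
right sensor world pos = (4, -5); dR² = 281
sL = 40/125 = 8/25
sR = 40/281 = 40/281
mL = -1·sL + 1·sR = -1248/7025
mR = -1·sL + -1·sR = -3248/7025

8/25 40/281 -1248/7025 -3248/7025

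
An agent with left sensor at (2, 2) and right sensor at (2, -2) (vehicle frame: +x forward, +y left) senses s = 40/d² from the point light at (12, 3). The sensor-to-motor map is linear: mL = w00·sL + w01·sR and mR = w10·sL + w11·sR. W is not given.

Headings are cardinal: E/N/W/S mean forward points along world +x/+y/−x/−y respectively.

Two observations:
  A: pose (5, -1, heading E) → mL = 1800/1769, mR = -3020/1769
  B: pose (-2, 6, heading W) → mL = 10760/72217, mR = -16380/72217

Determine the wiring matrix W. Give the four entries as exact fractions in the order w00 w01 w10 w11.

1/2 1/2 -1 -1/2

obs A: pose=(5,-1,E) → sL=40/29, sR=40/61, mL=1800/1769, mR=-3020/1769
obs B: pose=(-2,6,W) → sL=40/257, sR=40/281, mL=10760/72217, mR=-16380/72217
sensor matrix S = [[40/29, 40/61], [40/257, 40/281]]; det S = 12044800/127751873
solve [mL_A; mL_B] = S·[w00; w01] and [mR_A; mR_B] = S·[w10; w11]:
  w00 = 1/2, w01 = 1/2, w10 = -1, w11 = -1/2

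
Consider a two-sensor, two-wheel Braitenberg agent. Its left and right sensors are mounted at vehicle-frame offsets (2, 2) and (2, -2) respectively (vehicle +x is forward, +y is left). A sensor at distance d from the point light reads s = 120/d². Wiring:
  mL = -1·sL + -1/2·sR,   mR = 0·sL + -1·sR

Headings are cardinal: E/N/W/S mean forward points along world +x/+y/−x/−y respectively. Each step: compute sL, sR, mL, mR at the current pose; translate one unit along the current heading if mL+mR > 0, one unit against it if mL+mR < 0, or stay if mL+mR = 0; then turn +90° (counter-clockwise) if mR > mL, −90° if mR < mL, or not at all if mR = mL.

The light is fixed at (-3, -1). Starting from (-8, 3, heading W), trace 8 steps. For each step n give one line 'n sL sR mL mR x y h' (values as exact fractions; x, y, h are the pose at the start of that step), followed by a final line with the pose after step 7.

0 120/53 24/17 -2676/901 -24/17 -8 3 W
1 15 3 -33/2 -3 -7 3 S
2 120/53 120/13 -4740/689 -120/13 -7 4 E
3 20/3 60/29 -670/87 -60/29 -8 4 S
4 120/73 24/5 -1476/365 -24/5 -8 5 E
5 15/4 3/2 -9/2 -3/2 -9 5 S
6 120/97 120/41 -10740/3977 -120/41 -9 6 E
7 12/5 60/53 -786/265 -60/53 -10 6 S
final -10 7 E

n=0: pose=(-8,3,W); sL=120/53, sR=24/17; mL=-2676/901, mR=-24/17; mL+mR=-3948/901 → advance -1; mR−mL=1404/901 → turn +1·90°
n=1: pose=(-7,3,S); sL=15, sR=3; mL=-33/2, mR=-3; mL+mR=-39/2 → advance -1; mR−mL=27/2 → turn +1·90°
n=2: pose=(-7,4,E); sL=120/53, sR=120/13; mL=-4740/689, mR=-120/13; mL+mR=-11100/689 → advance -1; mR−mL=-1620/689 → turn -1·90°
n=3: pose=(-8,4,S); sL=20/3, sR=60/29; mL=-670/87, mR=-60/29; mL+mR=-850/87 → advance -1; mR−mL=490/87 → turn +1·90°
n=4: pose=(-8,5,E); sL=120/73, sR=24/5; mL=-1476/365, mR=-24/5; mL+mR=-3228/365 → advance -1; mR−mL=-276/365 → turn -1·90°
n=5: pose=(-9,5,S); sL=15/4, sR=3/2; mL=-9/2, mR=-3/2; mL+mR=-6 → advance -1; mR−mL=3 → turn +1·90°
n=6: pose=(-9,6,E); sL=120/97, sR=120/41; mL=-10740/3977, mR=-120/41; mL+mR=-22380/3977 → advance -1; mR−mL=-900/3977 → turn -1·90°
n=7: pose=(-10,6,S); sL=12/5, sR=60/53; mL=-786/265, mR=-60/53; mL+mR=-1086/265 → advance -1; mR−mL=486/265 → turn +1·90°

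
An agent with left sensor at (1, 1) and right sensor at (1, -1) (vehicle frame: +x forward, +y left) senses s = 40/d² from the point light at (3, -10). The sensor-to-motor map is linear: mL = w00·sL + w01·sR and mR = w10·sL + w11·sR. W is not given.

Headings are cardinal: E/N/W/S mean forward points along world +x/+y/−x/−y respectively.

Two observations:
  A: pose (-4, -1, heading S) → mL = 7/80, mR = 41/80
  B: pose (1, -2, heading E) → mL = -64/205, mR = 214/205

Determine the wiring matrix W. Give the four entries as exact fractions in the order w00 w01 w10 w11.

obs A: pose=(-4,-1,S) → sL=2/5, sR=5/16, mL=7/80, mR=41/80
obs B: pose=(1,-2,E) → sL=20/41, sR=4/5, mL=-64/205, mR=214/205
sensor matrix S = [[2/5, 5/16], [20/41, 4/5]]; det S = 687/4100
solve [mL_A; mL_B] = S·[w00; w01] and [mR_A; mR_B] = S·[w10; w11]:
  w00 = 1, w01 = -1, w10 = 1/2, w11 = 1

1 -1 1/2 1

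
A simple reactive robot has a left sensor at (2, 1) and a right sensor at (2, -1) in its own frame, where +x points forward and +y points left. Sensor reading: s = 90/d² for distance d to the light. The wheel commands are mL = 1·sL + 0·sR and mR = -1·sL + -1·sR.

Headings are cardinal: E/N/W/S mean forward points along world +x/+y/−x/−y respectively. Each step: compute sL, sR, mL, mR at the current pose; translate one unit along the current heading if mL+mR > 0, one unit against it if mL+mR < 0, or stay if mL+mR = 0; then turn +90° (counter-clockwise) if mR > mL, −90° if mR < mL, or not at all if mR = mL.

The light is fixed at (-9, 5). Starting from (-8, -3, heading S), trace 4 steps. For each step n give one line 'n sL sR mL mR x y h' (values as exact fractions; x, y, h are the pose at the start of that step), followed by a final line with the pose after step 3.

n=0: pose=(-8,-3,S); sL=45/52, sR=9/10; mL=45/52, mR=-459/260; mL+mR=-9/10 → advance -1; mR−mL=-171/65 → turn -1·90°
n=1: pose=(-8,-2,W); sL=18/13, sR=90/37; mL=18/13, mR=-1836/481; mL+mR=-90/37 → advance -1; mR−mL=-2502/481 → turn -1·90°
n=2: pose=(-7,-2,N); sL=45/13, sR=45/17; mL=45/13, mR=-1350/221; mL+mR=-45/17 → advance -1; mR−mL=-2115/221 → turn -1·90°
n=3: pose=(-7,-3,E); sL=18/13, sR=90/97; mL=18/13, mR=-2916/1261; mL+mR=-90/97 → advance -1; mR−mL=-4662/1261 → turn -1·90°

0 45/52 9/10 45/52 -459/260 -8 -3 S
1 18/13 90/37 18/13 -1836/481 -8 -2 W
2 45/13 45/17 45/13 -1350/221 -7 -2 N
3 18/13 90/97 18/13 -2916/1261 -7 -3 E
final -8 -3 S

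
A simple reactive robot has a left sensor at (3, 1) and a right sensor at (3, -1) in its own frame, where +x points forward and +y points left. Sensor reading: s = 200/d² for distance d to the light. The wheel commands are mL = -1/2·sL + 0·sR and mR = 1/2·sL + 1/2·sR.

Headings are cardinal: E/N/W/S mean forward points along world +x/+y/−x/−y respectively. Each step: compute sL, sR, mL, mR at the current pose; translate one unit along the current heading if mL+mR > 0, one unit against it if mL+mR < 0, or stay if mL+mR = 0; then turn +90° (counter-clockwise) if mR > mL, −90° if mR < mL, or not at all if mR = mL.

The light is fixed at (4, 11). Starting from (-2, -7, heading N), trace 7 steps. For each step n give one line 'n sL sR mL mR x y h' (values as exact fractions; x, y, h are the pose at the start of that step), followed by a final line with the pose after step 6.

0 100/137 4/5 -50/137 524/685 -2 -7 N
1 40/81 200/337 -20/81 14840/27297 -2 -6 W
2 50/109 25/58 -25/109 5625/12644 -3 -6 S
3 40/61 200/377 -20/61 13640/22997 -3 -7 E
4 100/137 4/5 -50/137 524/685 -2 -7 N
5 40/81 200/337 -20/81 14840/27297 -2 -6 W
6 50/109 25/58 -25/109 5625/12644 -3 -6 S
final -3 -7 E

n=0: pose=(-2,-7,N); sL=100/137, sR=4/5; mL=-50/137, mR=524/685; mL+mR=2/5 → advance +1; mR−mL=774/685 → turn +1·90°
n=1: pose=(-2,-6,W); sL=40/81, sR=200/337; mL=-20/81, mR=14840/27297; mL+mR=100/337 → advance +1; mR−mL=21580/27297 → turn +1·90°
n=2: pose=(-3,-6,S); sL=50/109, sR=25/58; mL=-25/109, mR=5625/12644; mL+mR=25/116 → advance +1; mR−mL=8525/12644 → turn +1·90°
n=3: pose=(-3,-7,E); sL=40/61, sR=200/377; mL=-20/61, mR=13640/22997; mL+mR=100/377 → advance +1; mR−mL=21180/22997 → turn +1·90°
n=4: pose=(-2,-7,N); sL=100/137, sR=4/5; mL=-50/137, mR=524/685; mL+mR=2/5 → advance +1; mR−mL=774/685 → turn +1·90°
n=5: pose=(-2,-6,W); sL=40/81, sR=200/337; mL=-20/81, mR=14840/27297; mL+mR=100/337 → advance +1; mR−mL=21580/27297 → turn +1·90°
n=6: pose=(-3,-6,S); sL=50/109, sR=25/58; mL=-25/109, mR=5625/12644; mL+mR=25/116 → advance +1; mR−mL=8525/12644 → turn +1·90°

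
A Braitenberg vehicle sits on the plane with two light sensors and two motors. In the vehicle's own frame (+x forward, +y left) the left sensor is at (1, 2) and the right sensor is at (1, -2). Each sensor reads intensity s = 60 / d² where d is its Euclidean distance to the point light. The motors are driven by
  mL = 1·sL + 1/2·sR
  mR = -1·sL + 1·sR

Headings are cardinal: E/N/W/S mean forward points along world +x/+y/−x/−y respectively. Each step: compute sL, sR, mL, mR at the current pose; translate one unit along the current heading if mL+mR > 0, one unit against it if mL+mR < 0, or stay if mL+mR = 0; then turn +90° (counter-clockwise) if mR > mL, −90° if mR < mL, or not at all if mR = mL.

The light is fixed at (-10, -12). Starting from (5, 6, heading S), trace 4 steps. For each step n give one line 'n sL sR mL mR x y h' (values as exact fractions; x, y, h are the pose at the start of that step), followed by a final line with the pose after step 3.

n=0: pose=(5,6,S); sL=30/289, sR=30/229; mL=11205/66181, mR=1800/66181; mL+mR=45/229 → advance +1; mR−mL=-9405/66181 → turn -1·90°
n=1: pose=(5,5,W); sL=60/421, sR=60/557; mL=46050/234497, mR=-8160/234497; mL+mR=90/557 → advance +1; mR−mL=-54210/234497 → turn -1·90°
n=2: pose=(4,5,N); sL=5/39, sR=3/29; mL=407/2262, mR=-28/1131; mL+mR=9/58 → advance +1; mR−mL=-463/2262 → turn -1·90°
n=3: pose=(4,6,E); sL=12/125, sR=60/481; mL=9522/60125, mR=1728/60125; mL+mR=90/481 → advance +1; mR−mL=-7794/60125 → turn -1·90°

0 30/289 30/229 11205/66181 1800/66181 5 6 S
1 60/421 60/557 46050/234497 -8160/234497 5 5 W
2 5/39 3/29 407/2262 -28/1131 4 5 N
3 12/125 60/481 9522/60125 1728/60125 4 6 E
final 5 6 S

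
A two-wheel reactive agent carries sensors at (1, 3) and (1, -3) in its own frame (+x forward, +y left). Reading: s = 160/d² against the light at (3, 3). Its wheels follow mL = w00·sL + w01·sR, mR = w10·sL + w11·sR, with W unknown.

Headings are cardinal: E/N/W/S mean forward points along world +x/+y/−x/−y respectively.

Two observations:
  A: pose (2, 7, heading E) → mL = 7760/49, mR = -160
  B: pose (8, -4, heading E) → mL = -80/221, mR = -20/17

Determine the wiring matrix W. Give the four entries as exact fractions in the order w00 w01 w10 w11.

-1/2 1 0 -1

obs A: pose=(2,7,E) → sL=160/49, sR=160, mL=7760/49, mR=-160
obs B: pose=(8,-4,E) → sL=40/13, sR=20/17, mL=-80/221, mR=-20/17
sensor matrix S = [[160/49, 160], [40/13, 20/17]]; det S = -5289600/10829
solve [mL_A; mL_B] = S·[w00; w01] and [mR_A; mR_B] = S·[w10; w11]:
  w00 = -1/2, w01 = 1, w10 = 0, w11 = -1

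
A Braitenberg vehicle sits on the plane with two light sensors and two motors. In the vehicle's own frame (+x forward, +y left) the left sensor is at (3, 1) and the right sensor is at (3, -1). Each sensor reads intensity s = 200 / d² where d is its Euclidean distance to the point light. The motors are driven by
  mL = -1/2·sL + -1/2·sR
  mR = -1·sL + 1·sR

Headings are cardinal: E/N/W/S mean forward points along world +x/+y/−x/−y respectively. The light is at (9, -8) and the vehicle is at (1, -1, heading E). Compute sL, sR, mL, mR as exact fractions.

left sensor world pos  = (4, 0); dL² = 89
right sensor world pos = (4, -2); dR² = 61
sL = 200/89 = 200/89
sR = 200/61 = 200/61
mL = -1/2·sL + -1/2·sR = -15000/5429
mR = -1·sL + 1·sR = 5600/5429

200/89 200/61 -15000/5429 5600/5429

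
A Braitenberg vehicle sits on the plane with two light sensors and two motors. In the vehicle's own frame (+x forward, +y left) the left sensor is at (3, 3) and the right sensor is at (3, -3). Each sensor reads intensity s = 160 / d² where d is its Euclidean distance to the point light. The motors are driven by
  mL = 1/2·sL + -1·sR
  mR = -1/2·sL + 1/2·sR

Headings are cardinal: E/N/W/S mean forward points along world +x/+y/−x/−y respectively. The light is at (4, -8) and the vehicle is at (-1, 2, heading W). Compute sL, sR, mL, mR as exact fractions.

left sensor world pos  = (-4, -1); dL² = 113
right sensor world pos = (-4, 5); dR² = 233
sL = 160/113 = 160/113
sR = 160/233 = 160/233
mL = 1/2·sL + -1·sR = 560/26329
mR = -1/2·sL + 1/2·sR = -9600/26329

160/113 160/233 560/26329 -9600/26329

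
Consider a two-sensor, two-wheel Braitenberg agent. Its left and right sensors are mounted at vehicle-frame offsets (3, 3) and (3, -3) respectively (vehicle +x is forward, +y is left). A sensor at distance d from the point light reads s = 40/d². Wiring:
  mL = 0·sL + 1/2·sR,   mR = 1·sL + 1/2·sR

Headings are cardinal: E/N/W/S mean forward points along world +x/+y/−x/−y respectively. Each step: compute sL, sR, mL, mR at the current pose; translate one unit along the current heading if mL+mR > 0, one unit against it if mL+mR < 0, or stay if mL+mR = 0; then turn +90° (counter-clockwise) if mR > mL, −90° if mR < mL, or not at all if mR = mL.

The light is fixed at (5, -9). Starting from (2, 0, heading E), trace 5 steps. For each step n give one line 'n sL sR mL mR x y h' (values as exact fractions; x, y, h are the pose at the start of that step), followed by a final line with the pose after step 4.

n=0: pose=(2,0,E); sL=5/18, sR=10/9; mL=5/9, mR=5/6; mL+mR=25/18 → advance +1; mR−mL=5/18 → turn +1·90°
n=1: pose=(3,0,N); sL=40/169, sR=8/29; mL=4/29, mR=1836/4901; mL+mR=2512/4901 → advance +1; mR−mL=40/169 → turn +1·90°
n=2: pose=(3,1,W); sL=20/37, sR=20/97; mL=10/97, mR=2310/3589; mL+mR=2680/3589 → advance +1; mR−mL=20/37 → turn +1·90°
n=3: pose=(2,1,S); sL=40/49, sR=8/17; mL=4/17, mR=876/833; mL+mR=1072/833 → advance +1; mR−mL=40/49 → turn +1·90°
n=4: pose=(2,0,E); sL=5/18, sR=10/9; mL=5/9, mR=5/6; mL+mR=25/18 → advance +1; mR−mL=5/18 → turn +1·90°

0 5/18 10/9 5/9 5/6 2 0 E
1 40/169 8/29 4/29 1836/4901 3 0 N
2 20/37 20/97 10/97 2310/3589 3 1 W
3 40/49 8/17 4/17 876/833 2 1 S
4 5/18 10/9 5/9 5/6 2 0 E
final 3 0 N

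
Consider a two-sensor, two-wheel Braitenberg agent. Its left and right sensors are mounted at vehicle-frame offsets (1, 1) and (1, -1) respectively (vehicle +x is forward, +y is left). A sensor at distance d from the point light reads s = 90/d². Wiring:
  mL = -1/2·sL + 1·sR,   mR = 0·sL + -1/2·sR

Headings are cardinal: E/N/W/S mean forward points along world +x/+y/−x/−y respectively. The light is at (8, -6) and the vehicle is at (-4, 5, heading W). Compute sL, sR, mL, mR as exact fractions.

90/269 90/313 10125/84197 -45/313

left sensor world pos  = (-5, 4); dL² = 269
right sensor world pos = (-5, 6); dR² = 313
sL = 90/269 = 90/269
sR = 90/313 = 90/313
mL = -1/2·sL + 1·sR = 10125/84197
mR = 0·sL + -1/2·sR = -45/313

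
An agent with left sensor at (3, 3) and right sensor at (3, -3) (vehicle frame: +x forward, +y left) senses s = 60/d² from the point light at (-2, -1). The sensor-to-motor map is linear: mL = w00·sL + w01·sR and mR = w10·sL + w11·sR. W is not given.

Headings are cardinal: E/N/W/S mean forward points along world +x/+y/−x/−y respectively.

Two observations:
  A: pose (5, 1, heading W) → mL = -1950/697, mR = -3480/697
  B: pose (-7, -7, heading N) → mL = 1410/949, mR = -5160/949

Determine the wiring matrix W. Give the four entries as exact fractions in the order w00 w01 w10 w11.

-1 1/2 -1 -1

obs A: pose=(5,1,W) → sL=60/17, sR=60/41, mL=-1950/697, mR=-3480/697
obs B: pose=(-7,-7,N) → sL=60/73, sR=60/13, mL=1410/949, mR=-5160/949
sensor matrix S = [[60/17, 60/41], [60/73, 60/13]]; det S = 9979200/661453
solve [mL_A; mL_B] = S·[w00; w01] and [mR_A; mR_B] = S·[w10; w11]:
  w00 = -1, w01 = 1/2, w10 = -1, w11 = -1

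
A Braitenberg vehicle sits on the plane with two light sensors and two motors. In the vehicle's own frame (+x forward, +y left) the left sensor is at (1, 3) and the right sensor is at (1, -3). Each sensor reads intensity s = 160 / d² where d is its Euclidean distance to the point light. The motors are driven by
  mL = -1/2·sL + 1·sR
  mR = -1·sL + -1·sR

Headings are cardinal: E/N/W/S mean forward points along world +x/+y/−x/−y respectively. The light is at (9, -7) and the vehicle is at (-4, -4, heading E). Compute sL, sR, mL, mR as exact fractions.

8/9 10/9 2/3 -2

left sensor world pos  = (-3, -1); dL² = 180
right sensor world pos = (-3, -7); dR² = 144
sL = 160/180 = 8/9
sR = 160/144 = 10/9
mL = -1/2·sL + 1·sR = 2/3
mR = -1·sL + -1·sR = -2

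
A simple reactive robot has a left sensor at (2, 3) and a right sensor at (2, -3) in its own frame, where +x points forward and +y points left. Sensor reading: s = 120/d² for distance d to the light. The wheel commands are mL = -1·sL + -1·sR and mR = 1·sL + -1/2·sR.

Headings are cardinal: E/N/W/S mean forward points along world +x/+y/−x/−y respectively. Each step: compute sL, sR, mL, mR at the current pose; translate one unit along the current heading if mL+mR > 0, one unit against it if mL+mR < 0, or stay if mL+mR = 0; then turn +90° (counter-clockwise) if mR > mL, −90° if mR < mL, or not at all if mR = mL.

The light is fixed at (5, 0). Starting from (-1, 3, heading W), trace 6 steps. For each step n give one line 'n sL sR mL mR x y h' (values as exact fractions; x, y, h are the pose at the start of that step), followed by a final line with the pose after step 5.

0 15/8 6/5 -123/40 51/40 -1 3 W
1 24 24/13 -336/13 300/13 0 3 S
2 60/29 12 -408/29 -114/29 0 4 E
3 40/39 8/3 -48/13 -4/13 -1 4 N
4 15/8 6/5 -123/40 51/40 -1 3 W
5 24 24/13 -336/13 300/13 0 3 S
final 0 4 E

n=0: pose=(-1,3,W); sL=15/8, sR=6/5; mL=-123/40, mR=51/40; mL+mR=-9/5 → advance -1; mR−mL=87/20 → turn +1·90°
n=1: pose=(0,3,S); sL=24, sR=24/13; mL=-336/13, mR=300/13; mL+mR=-36/13 → advance -1; mR−mL=636/13 → turn +1·90°
n=2: pose=(0,4,E); sL=60/29, sR=12; mL=-408/29, mR=-114/29; mL+mR=-18 → advance -1; mR−mL=294/29 → turn +1·90°
n=3: pose=(-1,4,N); sL=40/39, sR=8/3; mL=-48/13, mR=-4/13; mL+mR=-4 → advance -1; mR−mL=44/13 → turn +1·90°
n=4: pose=(-1,3,W); sL=15/8, sR=6/5; mL=-123/40, mR=51/40; mL+mR=-9/5 → advance -1; mR−mL=87/20 → turn +1·90°
n=5: pose=(0,3,S); sL=24, sR=24/13; mL=-336/13, mR=300/13; mL+mR=-36/13 → advance -1; mR−mL=636/13 → turn +1·90°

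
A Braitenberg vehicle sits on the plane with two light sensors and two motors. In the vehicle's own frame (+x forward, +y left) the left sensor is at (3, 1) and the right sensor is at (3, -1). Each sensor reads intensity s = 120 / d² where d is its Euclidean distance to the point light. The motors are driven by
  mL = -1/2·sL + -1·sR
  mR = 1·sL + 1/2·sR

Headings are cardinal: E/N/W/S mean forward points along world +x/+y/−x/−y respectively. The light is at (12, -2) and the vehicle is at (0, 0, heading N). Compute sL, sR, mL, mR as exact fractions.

60/97 60/73 -8010/7081 7290/7081

left sensor world pos  = (-1, 3); dL² = 194
right sensor world pos = (1, 3); dR² = 146
sL = 120/194 = 60/97
sR = 120/146 = 60/73
mL = -1/2·sL + -1·sR = -8010/7081
mR = 1·sL + 1/2·sR = 7290/7081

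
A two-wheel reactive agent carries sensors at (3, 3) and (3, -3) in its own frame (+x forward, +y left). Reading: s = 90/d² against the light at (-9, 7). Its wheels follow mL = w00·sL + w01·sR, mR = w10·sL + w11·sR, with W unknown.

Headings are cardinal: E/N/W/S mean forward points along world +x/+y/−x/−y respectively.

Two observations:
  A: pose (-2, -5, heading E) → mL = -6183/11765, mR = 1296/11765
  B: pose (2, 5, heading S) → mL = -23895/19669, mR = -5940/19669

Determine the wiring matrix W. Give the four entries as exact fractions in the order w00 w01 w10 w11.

obs A: pose=(-2,-5,E) → sL=90/181, sR=18/65, mL=-6183/11765, mR=1296/11765
obs B: pose=(2,5,S) → sL=90/221, sR=90/89, mL=-23895/19669, mR=-5940/19669
sensor matrix S = [[90/181, 18/65], [90/221, 90/89]]; det S = 18051984/46281157
solve [mL_A; mL_B] = S·[w00; w01] and [mR_A; mR_B] = S·[w10; w11]:
  w00 = -1/2, w01 = -1, w10 = 1/2, w11 = -1/2

-1/2 -1 1/2 -1/2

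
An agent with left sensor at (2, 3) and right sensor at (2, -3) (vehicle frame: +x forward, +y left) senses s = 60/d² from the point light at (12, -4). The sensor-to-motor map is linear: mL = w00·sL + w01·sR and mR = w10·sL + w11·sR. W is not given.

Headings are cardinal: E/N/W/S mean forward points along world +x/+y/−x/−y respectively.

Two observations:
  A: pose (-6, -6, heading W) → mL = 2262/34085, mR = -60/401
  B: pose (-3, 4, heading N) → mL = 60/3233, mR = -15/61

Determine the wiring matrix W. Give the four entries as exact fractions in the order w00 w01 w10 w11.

obs A: pose=(-6,-6,W) → sL=12/85, sR=60/401, mL=2262/34085, mR=-60/401
obs B: pose=(-3,4,N) → sL=15/106, sR=15/61, mL=60/3233, mR=-15/61
sensor matrix S = [[12/85, 60/401], [15/106, 15/61]]; det S = 298458/22039361
solve [mL_A; mL_B] = S·[w00; w01] and [mR_A; mR_B] = S·[w10; w11]:
  w00 = 1, w01 = -1/2, w10 = 0, w11 = -1

1 -1/2 0 -1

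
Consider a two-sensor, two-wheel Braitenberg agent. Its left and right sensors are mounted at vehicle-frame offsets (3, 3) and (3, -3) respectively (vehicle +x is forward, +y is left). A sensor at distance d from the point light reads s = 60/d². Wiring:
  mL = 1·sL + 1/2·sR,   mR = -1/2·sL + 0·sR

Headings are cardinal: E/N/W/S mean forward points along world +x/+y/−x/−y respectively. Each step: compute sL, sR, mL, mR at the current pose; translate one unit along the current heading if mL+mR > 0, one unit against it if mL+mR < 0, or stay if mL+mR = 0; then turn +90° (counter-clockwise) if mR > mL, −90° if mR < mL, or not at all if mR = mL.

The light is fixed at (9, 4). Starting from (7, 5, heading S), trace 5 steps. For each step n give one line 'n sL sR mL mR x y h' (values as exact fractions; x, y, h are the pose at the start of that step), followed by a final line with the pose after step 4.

0 12 60/29 378/29 -6 7 5 S
1 30/17 30/17 45/17 -15/17 7 4 W
2 4/3 20/3 14/3 -2/3 6 4 N
3 15/4 15 45/4 -15/8 6 5 E
4 12 60/29 378/29 -6 7 5 S
final 7 4 W

n=0: pose=(7,5,S); sL=12, sR=60/29; mL=378/29, mR=-6; mL+mR=204/29 → advance +1; mR−mL=-552/29 → turn -1·90°
n=1: pose=(7,4,W); sL=30/17, sR=30/17; mL=45/17, mR=-15/17; mL+mR=30/17 → advance +1; mR−mL=-60/17 → turn -1·90°
n=2: pose=(6,4,N); sL=4/3, sR=20/3; mL=14/3, mR=-2/3; mL+mR=4 → advance +1; mR−mL=-16/3 → turn -1·90°
n=3: pose=(6,5,E); sL=15/4, sR=15; mL=45/4, mR=-15/8; mL+mR=75/8 → advance +1; mR−mL=-105/8 → turn -1·90°
n=4: pose=(7,5,S); sL=12, sR=60/29; mL=378/29, mR=-6; mL+mR=204/29 → advance +1; mR−mL=-552/29 → turn -1·90°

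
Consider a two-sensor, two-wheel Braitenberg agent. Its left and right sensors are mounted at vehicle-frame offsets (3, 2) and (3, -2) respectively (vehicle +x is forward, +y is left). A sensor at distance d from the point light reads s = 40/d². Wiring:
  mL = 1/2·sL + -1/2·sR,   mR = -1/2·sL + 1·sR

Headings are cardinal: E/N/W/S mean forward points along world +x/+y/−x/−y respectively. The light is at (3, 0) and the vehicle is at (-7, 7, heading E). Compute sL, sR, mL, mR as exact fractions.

4/13 20/37 -56/481 186/481

left sensor world pos  = (-4, 9); dL² = 130
right sensor world pos = (-4, 5); dR² = 74
sL = 40/130 = 4/13
sR = 40/74 = 20/37
mL = 1/2·sL + -1/2·sR = -56/481
mR = -1/2·sL + 1·sR = 186/481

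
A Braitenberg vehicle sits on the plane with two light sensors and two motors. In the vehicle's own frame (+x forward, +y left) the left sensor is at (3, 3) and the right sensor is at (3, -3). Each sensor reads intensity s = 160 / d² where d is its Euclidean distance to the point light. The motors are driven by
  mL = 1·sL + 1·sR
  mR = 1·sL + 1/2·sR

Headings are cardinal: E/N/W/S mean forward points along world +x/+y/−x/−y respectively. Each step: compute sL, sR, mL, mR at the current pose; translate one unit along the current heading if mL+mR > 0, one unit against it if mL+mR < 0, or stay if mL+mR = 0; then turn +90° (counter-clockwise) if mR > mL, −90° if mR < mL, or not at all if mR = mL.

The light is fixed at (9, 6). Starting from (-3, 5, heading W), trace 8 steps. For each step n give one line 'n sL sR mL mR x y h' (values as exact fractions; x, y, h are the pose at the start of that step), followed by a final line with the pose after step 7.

n=0: pose=(-3,5,W); sL=160/241, sR=160/229; mL=75200/55189, mR=55920/55189; mL+mR=131120/55189 → advance +1; mR−mL=-80/229 → turn -1·90°
n=1: pose=(-4,5,N); sL=8/13, sR=20/13; mL=28/13, mR=18/13; mL+mR=46/13 → advance +1; mR−mL=-10/13 → turn -1·90°
n=2: pose=(-4,6,E); sL=160/109, sR=160/109; mL=320/109, mR=240/109; mL+mR=560/109 → advance +1; mR−mL=-80/109 → turn -1·90°
n=3: pose=(-3,6,S); sL=16/9, sR=80/117; mL=32/13, mR=248/117; mL+mR=536/117 → advance +1; mR−mL=-40/117 → turn -1·90°
n=4: pose=(-3,5,W); sL=160/241, sR=160/229; mL=75200/55189, mR=55920/55189; mL+mR=131120/55189 → advance +1; mR−mL=-80/229 → turn -1·90°
n=5: pose=(-4,5,N); sL=8/13, sR=20/13; mL=28/13, mR=18/13; mL+mR=46/13 → advance +1; mR−mL=-10/13 → turn -1·90°
n=6: pose=(-4,6,E); sL=160/109, sR=160/109; mL=320/109, mR=240/109; mL+mR=560/109 → advance +1; mR−mL=-80/109 → turn -1·90°
n=7: pose=(-3,6,S); sL=16/9, sR=80/117; mL=32/13, mR=248/117; mL+mR=536/117 → advance +1; mR−mL=-40/117 → turn -1·90°

0 160/241 160/229 75200/55189 55920/55189 -3 5 W
1 8/13 20/13 28/13 18/13 -4 5 N
2 160/109 160/109 320/109 240/109 -4 6 E
3 16/9 80/117 32/13 248/117 -3 6 S
4 160/241 160/229 75200/55189 55920/55189 -3 5 W
5 8/13 20/13 28/13 18/13 -4 5 N
6 160/109 160/109 320/109 240/109 -4 6 E
7 16/9 80/117 32/13 248/117 -3 6 S
final -3 5 W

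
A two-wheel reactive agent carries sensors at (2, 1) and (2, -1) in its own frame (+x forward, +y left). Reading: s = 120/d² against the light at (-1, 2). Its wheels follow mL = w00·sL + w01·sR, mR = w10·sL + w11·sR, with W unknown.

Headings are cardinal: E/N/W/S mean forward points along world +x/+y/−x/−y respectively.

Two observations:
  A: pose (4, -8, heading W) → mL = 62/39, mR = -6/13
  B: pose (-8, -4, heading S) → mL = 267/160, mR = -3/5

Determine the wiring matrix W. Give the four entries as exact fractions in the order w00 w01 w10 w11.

obs A: pose=(4,-8,W) → sL=12/13, sR=4/3, mL=62/39, mR=-6/13
obs B: pose=(-8,-4,S) → sL=6/5, sR=15/16, mL=267/160, mR=-3/5
sensor matrix S = [[12/13, 4/3], [6/5, 15/16]]; det S = -191/260
solve [mL_A; mL_B] = S·[w00; w01] and [mR_A; mR_B] = S·[w10; w11]:
  w00 = 1, w01 = 1/2, w10 = -1/2, w11 = 0

1 1/2 -1/2 0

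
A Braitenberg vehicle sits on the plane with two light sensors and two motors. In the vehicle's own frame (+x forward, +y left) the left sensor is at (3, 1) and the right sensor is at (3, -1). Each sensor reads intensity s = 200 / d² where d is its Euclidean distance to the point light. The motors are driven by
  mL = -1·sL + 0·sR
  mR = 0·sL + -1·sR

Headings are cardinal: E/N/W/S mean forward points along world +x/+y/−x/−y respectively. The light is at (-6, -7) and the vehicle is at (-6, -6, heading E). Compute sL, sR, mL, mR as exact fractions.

left sensor world pos  = (-3, -5); dL² = 13
right sensor world pos = (-3, -7); dR² = 9
sL = 200/13 = 200/13
sR = 200/9 = 200/9
mL = -1·sL + 0·sR = -200/13
mR = 0·sL + -1·sR = -200/9

200/13 200/9 -200/13 -200/9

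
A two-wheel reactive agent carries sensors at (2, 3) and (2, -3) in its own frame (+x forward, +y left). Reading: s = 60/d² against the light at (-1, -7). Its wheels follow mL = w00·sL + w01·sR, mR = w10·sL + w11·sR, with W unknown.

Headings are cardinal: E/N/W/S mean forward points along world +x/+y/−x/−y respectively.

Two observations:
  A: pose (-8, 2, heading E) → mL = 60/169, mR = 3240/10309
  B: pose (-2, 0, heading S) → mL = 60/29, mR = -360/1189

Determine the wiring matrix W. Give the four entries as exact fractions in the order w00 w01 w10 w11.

obs A: pose=(-8,2,E) → sL=60/169, sR=60/61, mL=60/169, mR=3240/10309
obs B: pose=(-2,0,S) → sL=60/29, sR=60/41, mL=60/29, mR=-360/1189
sensor matrix S = [[60/169, 60/61], [60/29, 60/41]]; det S = -18576000/12257401
solve [mL_A; mL_B] = S·[w00; w01] and [mR_A; mR_B] = S·[w10; w11]:
  w00 = 1, w01 = 0, w10 = -1/2, w11 = 1/2

1 0 -1/2 1/2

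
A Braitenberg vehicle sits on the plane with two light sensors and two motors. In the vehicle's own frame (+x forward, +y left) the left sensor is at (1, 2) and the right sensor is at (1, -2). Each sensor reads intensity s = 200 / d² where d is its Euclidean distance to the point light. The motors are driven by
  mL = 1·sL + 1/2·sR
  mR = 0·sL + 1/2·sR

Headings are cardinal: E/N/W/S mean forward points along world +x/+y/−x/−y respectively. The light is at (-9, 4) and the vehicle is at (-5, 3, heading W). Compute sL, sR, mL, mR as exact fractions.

100/9 20 190/9 10

left sensor world pos  = (-6, 1); dL² = 18
right sensor world pos = (-6, 5); dR² = 10
sL = 200/18 = 100/9
sR = 200/10 = 20
mL = 1·sL + 1/2·sR = 190/9
mR = 0·sL + 1/2·sR = 10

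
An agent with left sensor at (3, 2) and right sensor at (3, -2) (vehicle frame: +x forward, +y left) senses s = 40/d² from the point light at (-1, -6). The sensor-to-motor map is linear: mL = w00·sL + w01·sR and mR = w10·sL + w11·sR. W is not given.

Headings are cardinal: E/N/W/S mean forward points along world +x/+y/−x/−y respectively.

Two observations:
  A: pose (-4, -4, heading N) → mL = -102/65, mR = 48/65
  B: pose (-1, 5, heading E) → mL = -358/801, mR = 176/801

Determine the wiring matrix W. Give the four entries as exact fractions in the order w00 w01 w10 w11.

obs A: pose=(-4,-4,N) → sL=4/5, sR=20/13, mL=-102/65, mR=48/65
obs B: pose=(-1,5,E) → sL=20/89, sR=4/9, mL=-358/801, mR=176/801
sensor matrix S = [[4/5, 20/13], [20/89, 4/9]]; det S = 512/52065
solve [mL_A; mL_B] = S·[w00; w01] and [mR_A; mR_B] = S·[w10; w11]:
  w00 = -1, w01 = -1/2, w10 = -1, w11 = 1

-1 -1/2 -1 1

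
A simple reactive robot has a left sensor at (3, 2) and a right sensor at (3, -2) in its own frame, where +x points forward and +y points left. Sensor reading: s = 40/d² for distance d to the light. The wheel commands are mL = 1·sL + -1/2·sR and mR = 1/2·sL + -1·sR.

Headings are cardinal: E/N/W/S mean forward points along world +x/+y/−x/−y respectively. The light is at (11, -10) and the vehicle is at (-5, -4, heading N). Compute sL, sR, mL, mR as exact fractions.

left sensor world pos  = (-7, -1); dL² = 405
right sensor world pos = (-3, -1); dR² = 277
sL = 40/405 = 8/81
sR = 40/277 = 40/277
mL = 1·sL + -1/2·sR = 596/22437
mR = 1/2·sL + -1·sR = -2132/22437

8/81 40/277 596/22437 -2132/22437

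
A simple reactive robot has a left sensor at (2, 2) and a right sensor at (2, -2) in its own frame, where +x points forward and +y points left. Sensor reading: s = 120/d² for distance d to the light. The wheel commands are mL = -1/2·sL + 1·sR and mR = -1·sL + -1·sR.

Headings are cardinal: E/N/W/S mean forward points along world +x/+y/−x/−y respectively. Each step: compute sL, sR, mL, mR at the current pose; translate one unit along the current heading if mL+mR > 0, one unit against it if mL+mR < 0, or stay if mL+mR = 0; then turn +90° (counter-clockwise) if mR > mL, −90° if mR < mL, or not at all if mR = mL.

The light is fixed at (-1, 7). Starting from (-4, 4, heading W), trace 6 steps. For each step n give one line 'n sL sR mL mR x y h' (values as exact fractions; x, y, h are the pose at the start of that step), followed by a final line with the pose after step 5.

0 12/5 60/13 222/65 -456/65 -4 4 W
1 120/17 120 1980/17 -2160/17 -3 4 N
2 30 10/3 -35/3 -100/3 -3 3 E
3 120/37 120/61 780/2257 -11760/2257 -4 3 S
4 12/5 60/13 222/65 -456/65 -4 4 W
5 120/17 120 1980/17 -2160/17 -3 4 N
final -3 3 E

n=0: pose=(-4,4,W); sL=12/5, sR=60/13; mL=222/65, mR=-456/65; mL+mR=-18/5 → advance -1; mR−mL=-678/65 → turn -1·90°
n=1: pose=(-3,4,N); sL=120/17, sR=120; mL=1980/17, mR=-2160/17; mL+mR=-180/17 → advance -1; mR−mL=-4140/17 → turn -1·90°
n=2: pose=(-3,3,E); sL=30, sR=10/3; mL=-35/3, mR=-100/3; mL+mR=-45 → advance -1; mR−mL=-65/3 → turn -1·90°
n=3: pose=(-4,3,S); sL=120/37, sR=120/61; mL=780/2257, mR=-11760/2257; mL+mR=-180/37 → advance -1; mR−mL=-12540/2257 → turn -1·90°
n=4: pose=(-4,4,W); sL=12/5, sR=60/13; mL=222/65, mR=-456/65; mL+mR=-18/5 → advance -1; mR−mL=-678/65 → turn -1·90°
n=5: pose=(-3,4,N); sL=120/17, sR=120; mL=1980/17, mR=-2160/17; mL+mR=-180/17 → advance -1; mR−mL=-4140/17 → turn -1·90°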